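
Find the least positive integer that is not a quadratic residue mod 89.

(2/89) = +1, so 2 is a residue.
(3/89) = −1, so 3 is the smallest positive non-residue mod 89.

3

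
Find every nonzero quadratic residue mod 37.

Square k = 1,…,18 (k and 37−k give the same square):
1²=1, 2²=4, 3²=9, 4²=16, 5²=25, 6²=36, 7²≡12, 8²≡27, 9²≡7, 10²≡26, 11²≡10, 12²≡33, 13²≡21, 14²≡11, 15²≡3, 16²≡34, 17²≡30, 18²≡28 (mod 37).
So the quadratic residues mod 37 are {1, 3, 4, 7, 9, 10, 11, 12, 16, 21, 25, 26, 27, 28, 30, 33, 34, 36}.

1 3 4 7 9 10 11 12 16 21 25 26 27 28 30 33 34 36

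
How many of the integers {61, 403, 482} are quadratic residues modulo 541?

0

(61/541) = -1 → non-residue.
(403/541) = -1 → non-residue.
(482/541) = -1 → non-residue.
Total quadratic residues among the 3: 0.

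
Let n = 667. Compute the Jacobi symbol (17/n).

Reciprocity: 17 ≡ 1 and 667 ≡ 3 (mod 4), so (17/667) = +(667/17).
Reduce top mod 17: now compute (4/17).
Pull out 2^2: since 17 ≡ 1 (mod 8), (2/17) = +1, so (2/17)^2 = +1.
Reached (1/17) = 1. Collecting the sign flips along the way, the symbol is +1.

1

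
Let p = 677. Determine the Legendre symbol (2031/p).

First reduce: 2031 ≡ 0 (mod 677).
Top reduces to 0: gcd > 1, so the symbol is 0.

0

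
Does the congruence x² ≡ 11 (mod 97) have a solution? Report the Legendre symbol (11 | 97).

1

Reciprocity: 11 ≡ 3 and 97 ≡ 1 (mod 4), so (11/97) = +(97/11).
Reduce top mod 11: now compute (9/11).
Reciprocity: 9 ≡ 1 and 11 ≡ 3 (mod 4), so (9/11) = +(11/9).
Reduce top mod 9: now compute (2/9).
Pull out 2: since 9 ≡ 1 (mod 8), (2/9) = +1.
Reached (1/9) = 1. Collecting the sign flips along the way, the symbol is +1.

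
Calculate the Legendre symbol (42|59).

-1

Pull out 2: since 59 ≡ 3 (mod 8), (2/59) = -1.
Reciprocity: 21 ≡ 1 and 59 ≡ 3 (mod 4), so (21/59) = +(59/21).
Reduce top mod 21: now compute (17/21).
Reciprocity: 17 ≡ 1 and 21 ≡ 1 (mod 4), so (17/21) = +(21/17).
Reduce top mod 17: now compute (4/17).
Pull out 2^2: since 17 ≡ 1 (mod 8), (2/17) = +1, so (2/17)^2 = +1.
Reached (1/17) = 1. Collecting the sign flips along the way, the symbol is -1.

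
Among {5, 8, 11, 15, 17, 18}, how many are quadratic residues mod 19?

3

(5/19) = +1 → QR.
(8/19) = -1 → non-residue.
(11/19) = +1 → QR.
(15/19) = -1 → non-residue.
(17/19) = +1 → QR.
(18/19) = -1 → non-residue.
Total quadratic residues among the 6: 3.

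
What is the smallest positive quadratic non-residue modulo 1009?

11

(2/1009) = +1, so 2 is a residue.
(3/1009) = +1, so 3 is a residue.
(4/1009) = +1, so 4 is a residue.
(5/1009) = +1, so 5 is a residue.
(6/1009) = +1, so 6 is a residue.
(7/1009) = +1, so 7 is a residue.
(8/1009) = +1, so 8 is a residue.
(9/1009) = +1, so 9 is a residue.
(10/1009) = +1, so 10 is a residue.
(11/1009) = −1, so 11 is the smallest positive non-residue mod 1009.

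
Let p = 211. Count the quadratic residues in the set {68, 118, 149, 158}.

(68/211) = -1 → non-residue.
(118/211) = -1 → non-residue.
(149/211) = -1 → non-residue.
(158/211) = -1 → non-residue.
Total quadratic residues among the 4: 0.

0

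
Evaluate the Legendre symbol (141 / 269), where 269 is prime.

Euler's criterion: (141/269) ≡ 141^134 (mod 269).
141^2 ≡ 244 (mod 269)
141^4 ≡ 87 (mod 269)
141^8 ≡ 37 (mod 269)
141^16 ≡ 24 (mod 269)
141^32 ≡ 38 (mod 269)
141^64 ≡ 99 (mod 269)
141^128 ≡ 117 (mod 269)
141^134 = 141^(128+4+2) ≡ 268 (mod 269).
Result is 268 ≡ −1, so (141/269) = −1.

-1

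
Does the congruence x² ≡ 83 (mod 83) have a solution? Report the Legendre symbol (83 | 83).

First reduce: 83 ≡ 0 (mod 83).
Top reduces to 0: gcd > 1, so the symbol is 0.

0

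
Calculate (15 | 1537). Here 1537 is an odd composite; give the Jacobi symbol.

-1

Reciprocity: 15 ≡ 3 and 1537 ≡ 1 (mod 4), so (15/1537) = +(1537/15).
Reduce top mod 15: now compute (7/15).
Reciprocity: 7 ≡ 3 and 15 ≡ 3 (mod 4), so (7/15) = −(15/7).
Reduce top mod 7: now compute (1/7).
Reached (1/7) = 1. Collecting the sign flips along the way, the symbol is -1.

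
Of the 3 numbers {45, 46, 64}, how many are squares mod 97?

1

(45/97) = -1 → non-residue.
(46/97) = -1 → non-residue.
(64/97) = +1 → QR.
Total quadratic residues among the 3: 1.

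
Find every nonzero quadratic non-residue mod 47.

Square k = 1,…,23 (k and 47−k give the same square):
1²=1, 2²=4, 3²=9, 4²=16, 5²=25, 6²=36, 7²≡2, 8²≡17, 9²≡34, 10²≡6, 11²≡27, 12²≡3, 13²≡28, 14²≡8, 15²≡37, 16²≡21, 17²≡7, 18²≡42, 19²≡32, 20²≡24, 21²≡18, 22²≡14, 23²≡12 (mod 47).
The residues are {1, 2, 3, 4, 6, 7, 8, 9, 12, 14, 16, 17, 18, 21, 24, 25, 27, 28, 32, 34, 36, 37, 42}; the non-residues are the remaining 23 nonzero classes.

5, 10, 11, 13, 15, 19, 20, 22, 23, 26, 29, 30, 31, 33, 35, 38, 39, 40, 41, 43, 44, 45, 46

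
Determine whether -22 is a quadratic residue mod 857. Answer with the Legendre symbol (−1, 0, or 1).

-1

Euler's criterion: (-22/857) ≡ 835^428 (mod 857).
835^2 ≡ 484 (mod 857)
835^4 ≡ 295 (mod 857)
835^8 ≡ 468 (mod 857)
835^16 ≡ 489 (mod 857)
835^32 ≡ 18 (mod 857)
835^64 ≡ 324 (mod 857)
835^128 ≡ 422 (mod 857)
835^256 ≡ 685 (mod 857)
835^428 = 835^(256+128+32+8+4) ≡ 856 (mod 857).
Result is 856 ≡ −1, so (-22/857) = −1.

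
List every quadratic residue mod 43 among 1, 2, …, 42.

1 4 6 9 10 11 13 14 15 16 17 21 23 24 25 31 35 36 38 40 41

Square k = 1,…,21 (k and 43−k give the same square):
1²=1, 2²=4, 3²=9, 4²=16, 5²=25, 6²=36, 7²≡6, 8²≡21, 9²≡38, 10²≡14, 11²≡35, 12²≡15, 13²≡40, 14²≡24, 15²≡10, 16²≡41, 17²≡31, 18²≡23, 19²≡17, 20²≡13, 21²≡11 (mod 43).
So the quadratic residues mod 43 are {1, 4, 6, 9, 10, 11, 13, 14, 15, 16, 17, 21, 23, 24, 25, 31, 35, 36, 38, 40, 41}.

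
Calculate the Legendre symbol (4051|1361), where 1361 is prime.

1

First reduce: 4051 ≡ 1329 (mod 1361).
Reciprocity: 1329 ≡ 1 and 1361 ≡ 1 (mod 4), so (1329/1361) = +(1361/1329).
Reduce top mod 1329: now compute (32/1329).
Pull out 2^5: since 1329 ≡ 1 (mod 8), (2/1329) = +1, so (2/1329)^5 = +1.
Reached (1/1329) = 1. Collecting the sign flips along the way, the symbol is +1.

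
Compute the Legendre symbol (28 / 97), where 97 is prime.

-1

Pull out 2^2: since 97 ≡ 1 (mod 8), (2/97) = +1, so (2/97)^2 = +1.
Reciprocity: 7 ≡ 3 and 97 ≡ 1 (mod 4), so (7/97) = +(97/7).
Reduce top mod 7: now compute (6/7).
Pull out 2: since 7 ≡ 7 (mod 8), (2/7) = +1.
Reciprocity: 3 ≡ 3 and 7 ≡ 3 (mod 4), so (3/7) = −(7/3).
Reduce top mod 3: now compute (1/3).
Reached (1/3) = 1. Collecting the sign flips along the way, the symbol is -1.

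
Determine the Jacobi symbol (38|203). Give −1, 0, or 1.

-1

Pull out 2: since 203 ≡ 3 (mod 8), (2/203) = -1.
Reciprocity: 19 ≡ 3 and 203 ≡ 3 (mod 4), so (19/203) = −(203/19).
Reduce top mod 19: now compute (13/19).
Reciprocity: 13 ≡ 1 and 19 ≡ 3 (mod 4), so (13/19) = +(19/13).
Reduce top mod 13: now compute (6/13).
Pull out 2: since 13 ≡ 5 (mod 8), (2/13) = -1.
Reciprocity: 3 ≡ 3 and 13 ≡ 1 (mod 4), so (3/13) = +(13/3).
Reduce top mod 3: now compute (1/3).
Reached (1/3) = 1. Collecting the sign flips along the way, the symbol is -1.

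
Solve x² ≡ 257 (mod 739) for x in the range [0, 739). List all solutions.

Since 739 ≡ 3 (mod 4), a square root of 257 is 257^((739+1)/4) = 257^185 mod 739.
Repeated squaring: 257^2≡278, 257^4≡428, 257^8≡651, 257^16≡354, 257^32≡425, 257^64≡309, 257^128≡150 (mod 739).
257^185 = 257^(128+32+16+8+1) ≡ 361 (mod 739).
Check: 361² = 130321 ≡ 257 (mod 739). The two roots are 361 and 378.

361, 378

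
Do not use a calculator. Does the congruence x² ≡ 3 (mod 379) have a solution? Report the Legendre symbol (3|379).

-1

Reciprocity: 3 ≡ 3 and 379 ≡ 3 (mod 4), so (3/379) = −(379/3).
Reduce top mod 3: now compute (1/3).
Reached (1/3) = 1. Collecting the sign flips along the way, the symbol is -1.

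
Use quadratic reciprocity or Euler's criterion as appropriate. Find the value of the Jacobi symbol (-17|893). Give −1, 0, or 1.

1

First reduce: -17 ≡ 876 (mod 893).
Pull out 2^2: since 893 ≡ 5 (mod 8), (2/893) = -1, so (2/893)^2 = +1.
Reciprocity: 219 ≡ 3 and 893 ≡ 1 (mod 4), so (219/893) = +(893/219).
Reduce top mod 219: now compute (17/219).
Reciprocity: 17 ≡ 1 and 219 ≡ 3 (mod 4), so (17/219) = +(219/17).
Reduce top mod 17: now compute (15/17).
Reciprocity: 15 ≡ 3 and 17 ≡ 1 (mod 4), so (15/17) = +(17/15).
Reduce top mod 15: now compute (2/15).
Pull out 2: since 15 ≡ 7 (mod 8), (2/15) = +1.
Reached (1/15) = 1. Collecting the sign flips along the way, the symbol is +1.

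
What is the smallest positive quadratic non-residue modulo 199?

(2/199) = +1, so 2 is a residue.
(3/199) = −1, so 3 is the smallest positive non-residue mod 199.

3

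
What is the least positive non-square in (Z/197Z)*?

2

(2/197) = −1, so 2 is the smallest positive non-residue mod 197.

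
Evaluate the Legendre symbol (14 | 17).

-1

Pull out 2: since 17 ≡ 1 (mod 8), (2/17) = +1.
Reciprocity: 7 ≡ 3 and 17 ≡ 1 (mod 4), so (7/17) = +(17/7).
Reduce top mod 7: now compute (3/7).
Reciprocity: 3 ≡ 3 and 7 ≡ 3 (mod 4), so (3/7) = −(7/3).
Reduce top mod 3: now compute (1/3).
Reached (1/3) = 1. Collecting the sign flips along the way, the symbol is -1.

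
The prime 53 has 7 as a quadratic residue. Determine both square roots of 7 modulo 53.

22, 31

53 ≡ 1 (mod 4), so we find a root by search.
Trying successive values, 22² = 484 ≡ 7 (mod 53). The other root is 53 − 22 = 31.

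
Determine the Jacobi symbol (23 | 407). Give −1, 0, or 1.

-1

Reciprocity: 23 ≡ 3 and 407 ≡ 3 (mod 4), so (23/407) = −(407/23).
Reduce top mod 23: now compute (16/23).
Pull out 2^4: since 23 ≡ 7 (mod 8), (2/23) = +1, so (2/23)^4 = +1.
Reached (1/23) = 1. Collecting the sign flips along the way, the symbol is -1.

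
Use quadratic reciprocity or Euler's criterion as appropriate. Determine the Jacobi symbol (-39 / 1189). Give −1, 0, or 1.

-1

First reduce: -39 ≡ 1150 (mod 1189).
Pull out 2: since 1189 ≡ 5 (mod 8), (2/1189) = -1.
Reciprocity: 575 ≡ 3 and 1189 ≡ 1 (mod 4), so (575/1189) = +(1189/575).
Reduce top mod 575: now compute (39/575).
Reciprocity: 39 ≡ 3 and 575 ≡ 3 (mod 4), so (39/575) = −(575/39).
Reduce top mod 39: now compute (29/39).
Reciprocity: 29 ≡ 1 and 39 ≡ 3 (mod 4), so (29/39) = +(39/29).
Reduce top mod 29: now compute (10/29).
Pull out 2: since 29 ≡ 5 (mod 8), (2/29) = -1.
Reciprocity: 5 ≡ 1 and 29 ≡ 1 (mod 4), so (5/29) = +(29/5).
Reduce top mod 5: now compute (4/5).
Pull out 2^2: since 5 ≡ 5 (mod 8), (2/5) = -1, so (2/5)^2 = +1.
Reached (1/5) = 1. Collecting the sign flips along the way, the symbol is -1.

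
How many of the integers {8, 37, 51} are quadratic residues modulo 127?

(8/127) = +1 → QR.
(37/127) = +1 → QR.
(51/127) = -1 → non-residue.
Total quadratic residues among the 3: 2.

2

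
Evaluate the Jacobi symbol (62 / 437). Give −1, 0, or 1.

1

Pull out 2: since 437 ≡ 5 (mod 8), (2/437) = -1.
Reciprocity: 31 ≡ 3 and 437 ≡ 1 (mod 4), so (31/437) = +(437/31).
Reduce top mod 31: now compute (3/31).
Reciprocity: 3 ≡ 3 and 31 ≡ 3 (mod 4), so (3/31) = −(31/3).
Reduce top mod 3: now compute (1/3).
Reached (1/3) = 1. Collecting the sign flips along the way, the symbol is +1.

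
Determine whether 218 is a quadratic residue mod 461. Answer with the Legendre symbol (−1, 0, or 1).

Pull out 2: since 461 ≡ 5 (mod 8), (2/461) = -1.
Reciprocity: 109 ≡ 1 and 461 ≡ 1 (mod 4), so (109/461) = +(461/109).
Reduce top mod 109: now compute (25/109).
Reciprocity: 25 ≡ 1 and 109 ≡ 1 (mod 4), so (25/109) = +(109/25).
Reduce top mod 25: now compute (9/25).
Reciprocity: 9 ≡ 1 and 25 ≡ 1 (mod 4), so (9/25) = +(25/9).
Reduce top mod 9: now compute (7/9).
Reciprocity: 7 ≡ 3 and 9 ≡ 1 (mod 4), so (7/9) = +(9/7).
Reduce top mod 7: now compute (2/7).
Pull out 2: since 7 ≡ 7 (mod 8), (2/7) = +1.
Reached (1/7) = 1. Collecting the sign flips along the way, the symbol is -1.

-1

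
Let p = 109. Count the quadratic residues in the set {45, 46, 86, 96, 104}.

(45/109) = +1 → QR.
(46/109) = +1 → QR.
(86/109) = -1 → non-residue.
(96/109) = -1 → non-residue.
(104/109) = +1 → QR.
Total quadratic residues among the 5: 3.

3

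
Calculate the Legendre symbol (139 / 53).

-1

First reduce: 139 ≡ 33 (mod 53).
Reciprocity: 33 ≡ 1 and 53 ≡ 1 (mod 4), so (33/53) = +(53/33).
Reduce top mod 33: now compute (20/33).
Pull out 2^2: since 33 ≡ 1 (mod 8), (2/33) = +1, so (2/33)^2 = +1.
Reciprocity: 5 ≡ 1 and 33 ≡ 1 (mod 4), so (5/33) = +(33/5).
Reduce top mod 5: now compute (3/5).
Reciprocity: 3 ≡ 3 and 5 ≡ 1 (mod 4), so (3/5) = +(5/3).
Reduce top mod 3: now compute (2/3).
Pull out 2: since 3 ≡ 3 (mod 8), (2/3) = -1.
Reached (1/3) = 1. Collecting the sign flips along the way, the symbol is -1.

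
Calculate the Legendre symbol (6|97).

1

Euler's criterion: (6/97) ≡ 6^48 (mod 97).
6^2 ≡ 36 (mod 97)
6^4 ≡ 35 (mod 97)
6^8 ≡ 61 (mod 97)
6^16 ≡ 35 (mod 97)
6^32 ≡ 61 (mod 97)
6^48 = 6^(32+16) ≡ 1 (mod 97).
Result is 1, so (6/97) = 1.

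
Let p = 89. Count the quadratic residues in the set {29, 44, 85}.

(29/89) = -1 → non-residue.
(44/89) = +1 → QR.
(85/89) = +1 → QR.
Total quadratic residues among the 3: 2.

2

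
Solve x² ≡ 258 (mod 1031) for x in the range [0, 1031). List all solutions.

Since 1031 ≡ 3 (mod 4), a square root of 258 is 258^((1031+1)/4) = 258^258 mod 1031.
Repeated squaring: 258^2≡580, 258^4≡294, 258^8≡863, 258^16≡387, 258^32≡274, 258^64≡844, 258^128≡946, 258^256≡8 (mod 1031).
258^258 = 258^(256+2) ≡ 516 (mod 1031).
Check: 516² = 266256 ≡ 258 (mod 1031). The two roots are 515 and 516.

515, 516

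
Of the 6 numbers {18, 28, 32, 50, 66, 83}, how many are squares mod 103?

(18/103) = +1 → QR.
(28/103) = +1 → QR.
(32/103) = +1 → QR.
(50/103) = +1 → QR.
(66/103) = +1 → QR.
(83/103) = +1 → QR.
Total quadratic residues among the 6: 6.

6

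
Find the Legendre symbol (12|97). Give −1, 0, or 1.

1

Euler's criterion: (12/97) ≡ 12^48 (mod 97).
12^2 ≡ 47 (mod 97)
12^4 ≡ 75 (mod 97)
12^8 ≡ 96 (mod 97)
12^16 ≡ 1 (mod 97)
12^32 ≡ 1 (mod 97)
12^48 = 12^(32+16) ≡ 1 (mod 97).
Result is 1, so (12/97) = 1.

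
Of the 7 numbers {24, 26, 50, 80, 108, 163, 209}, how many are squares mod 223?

(24/223) = -1 → non-residue.
(26/223) = -1 → non-residue.
(50/223) = +1 → QR.
(80/223) = -1 → non-residue.
(108/223) = -1 → non-residue.
(163/223) = -1 → non-residue.
(209/223) = -1 → non-residue.
Total quadratic residues among the 7: 1.

1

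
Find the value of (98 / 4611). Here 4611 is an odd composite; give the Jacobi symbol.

Pull out 2: since 4611 ≡ 3 (mod 8), (2/4611) = -1.
Reciprocity: 49 ≡ 1 and 4611 ≡ 3 (mod 4), so (49/4611) = +(4611/49).
Reduce top mod 49: now compute (5/49).
Reciprocity: 5 ≡ 1 and 49 ≡ 1 (mod 4), so (5/49) = +(49/5).
Reduce top mod 5: now compute (4/5).
Pull out 2^2: since 5 ≡ 5 (mod 8), (2/5) = -1, so (2/5)^2 = +1.
Reached (1/5) = 1. Collecting the sign flips along the way, the symbol is -1.

-1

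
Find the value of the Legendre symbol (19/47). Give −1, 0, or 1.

Reciprocity: 19 ≡ 3 and 47 ≡ 3 (mod 4), so (19/47) = −(47/19).
Reduce top mod 19: now compute (9/19).
Reciprocity: 9 ≡ 1 and 19 ≡ 3 (mod 4), so (9/19) = +(19/9).
Reduce top mod 9: now compute (1/9).
Reached (1/9) = 1. Collecting the sign flips along the way, the symbol is -1.

-1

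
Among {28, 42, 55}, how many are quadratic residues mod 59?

1

(28/59) = +1 → QR.
(42/59) = -1 → non-residue.
(55/59) = -1 → non-residue.
Total quadratic residues among the 3: 1.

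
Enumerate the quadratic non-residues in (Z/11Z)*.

2, 6, 7, 8, 10

Square k = 1,…,5 (k and 11−k give the same square):
1²=1, 2²=4, 3²=9, 4²≡5, 5²≡3 (mod 11).
The residues are {1, 3, 4, 5, 9}; the non-residues are the remaining 5 nonzero classes.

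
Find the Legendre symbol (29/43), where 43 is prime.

Reciprocity: 29 ≡ 1 and 43 ≡ 3 (mod 4), so (29/43) = +(43/29).
Reduce top mod 29: now compute (14/29).
Pull out 2: since 29 ≡ 5 (mod 8), (2/29) = -1.
Reciprocity: 7 ≡ 3 and 29 ≡ 1 (mod 4), so (7/29) = +(29/7).
Reduce top mod 7: now compute (1/7).
Reached (1/7) = 1. Collecting the sign flips along the way, the symbol is -1.

-1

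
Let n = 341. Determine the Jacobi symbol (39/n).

Reciprocity: 39 ≡ 3 and 341 ≡ 1 (mod 4), so (39/341) = +(341/39).
Reduce top mod 39: now compute (29/39).
Reciprocity: 29 ≡ 1 and 39 ≡ 3 (mod 4), so (29/39) = +(39/29).
Reduce top mod 29: now compute (10/29).
Pull out 2: since 29 ≡ 5 (mod 8), (2/29) = -1.
Reciprocity: 5 ≡ 1 and 29 ≡ 1 (mod 4), so (5/29) = +(29/5).
Reduce top mod 5: now compute (4/5).
Pull out 2^2: since 5 ≡ 5 (mod 8), (2/5) = -1, so (2/5)^2 = +1.
Reached (1/5) = 1. Collecting the sign flips along the way, the symbol is -1.

-1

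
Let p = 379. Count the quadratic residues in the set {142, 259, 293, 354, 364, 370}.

(142/379) = +1 → QR.
(259/379) = -1 → non-residue.
(293/379) = -1 → non-residue.
(354/379) = -1 → non-residue.
(364/379) = +1 → QR.
(370/379) = -1 → non-residue.
Total quadratic residues among the 6: 2.

2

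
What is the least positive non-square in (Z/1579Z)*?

2

(2/1579) = −1, so 2 is the smallest positive non-residue mod 1579.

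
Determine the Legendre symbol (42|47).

1

Pull out 2: since 47 ≡ 7 (mod 8), (2/47) = +1.
Reciprocity: 21 ≡ 1 and 47 ≡ 3 (mod 4), so (21/47) = +(47/21).
Reduce top mod 21: now compute (5/21).
Reciprocity: 5 ≡ 1 and 21 ≡ 1 (mod 4), so (5/21) = +(21/5).
Reduce top mod 5: now compute (1/5).
Reached (1/5) = 1. Collecting the sign flips along the way, the symbol is +1.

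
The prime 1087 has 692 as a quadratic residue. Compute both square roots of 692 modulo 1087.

523, 564

Since 1087 ≡ 3 (mod 4), a square root of 692 is 692^((1087+1)/4) = 692^272 mod 1087.
Repeated squaring: 692^2≡584, 692^4≡825, 692^8≡163, 692^16≡481, 692^32≡917, 692^64≡638, 692^128≡506, 692^256≡591 (mod 1087).
692^272 = 692^(256+16) ≡ 564 (mod 1087).
Check: 564² = 318096 ≡ 692 (mod 1087). The two roots are 523 and 564.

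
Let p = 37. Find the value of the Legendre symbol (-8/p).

First reduce: -8 ≡ 29 (mod 37).
Reciprocity: 29 ≡ 1 and 37 ≡ 1 (mod 4), so (29/37) = +(37/29).
Reduce top mod 29: now compute (8/29).
Pull out 2^3: since 29 ≡ 5 (mod 8), (2/29) = -1, so (2/29)^3 = -1.
Reached (1/29) = 1. Collecting the sign flips along the way, the symbol is -1.

-1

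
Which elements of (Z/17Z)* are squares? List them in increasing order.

1, 2, 4, 8, 9, 13, 15, 16

Square k = 1,…,8 (k and 17−k give the same square):
1²=1, 2²=4, 3²=9, 4²=16, 5²≡8, 6²≡2, 7²≡15, 8²≡13 (mod 17).
So the quadratic residues mod 17 are {1, 2, 4, 8, 9, 13, 15, 16}.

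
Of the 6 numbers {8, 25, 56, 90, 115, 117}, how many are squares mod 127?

4

(8/127) = +1 → QR.
(25/127) = +1 → QR.
(56/127) = -1 → non-residue.
(90/127) = -1 → non-residue.
(115/127) = +1 → QR.
(117/127) = +1 → QR.
Total quadratic residues among the 6: 4.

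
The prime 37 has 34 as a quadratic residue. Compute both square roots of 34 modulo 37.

37 ≡ 1 (mod 4), so we find a root by search.
Trying successive values, 16² = 256 ≡ 34 (mod 37). The other root is 37 − 16 = 21.

16, 21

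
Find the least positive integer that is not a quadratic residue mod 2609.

3

(2/2609) = +1, so 2 is a residue.
(3/2609) = −1, so 3 is the smallest positive non-residue mod 2609.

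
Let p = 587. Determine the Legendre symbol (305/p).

1

Euler's criterion: (305/587) ≡ 305^293 (mod 587).
305^2 ≡ 279 (mod 587)
305^4 ≡ 357 (mod 587)
305^8 ≡ 70 (mod 587)
305^16 ≡ 204 (mod 587)
305^32 ≡ 526 (mod 587)
305^64 ≡ 199 (mod 587)
305^128 ≡ 272 (mod 587)
305^256 ≡ 22 (mod 587)
305^293 = 305^(256+32+4+1) ≡ 1 (mod 587).
Result is 1, so (305/587) = 1.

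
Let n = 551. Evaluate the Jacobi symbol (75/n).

Reciprocity: 75 ≡ 3 and 551 ≡ 3 (mod 4), so (75/551) = −(551/75).
Reduce top mod 75: now compute (26/75).
Pull out 2: since 75 ≡ 3 (mod 8), (2/75) = -1.
Reciprocity: 13 ≡ 1 and 75 ≡ 3 (mod 4), so (13/75) = +(75/13).
Reduce top mod 13: now compute (10/13).
Pull out 2: since 13 ≡ 5 (mod 8), (2/13) = -1.
Reciprocity: 5 ≡ 1 and 13 ≡ 1 (mod 4), so (5/13) = +(13/5).
Reduce top mod 5: now compute (3/5).
Reciprocity: 3 ≡ 3 and 5 ≡ 1 (mod 4), so (3/5) = +(5/3).
Reduce top mod 3: now compute (2/3).
Pull out 2: since 3 ≡ 3 (mod 8), (2/3) = -1.
Reached (1/3) = 1. Collecting the sign flips along the way, the symbol is +1.

1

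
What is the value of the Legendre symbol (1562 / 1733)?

Pull out 2: since 1733 ≡ 5 (mod 8), (2/1733) = -1.
Reciprocity: 781 ≡ 1 and 1733 ≡ 1 (mod 4), so (781/1733) = +(1733/781).
Reduce top mod 781: now compute (171/781).
Reciprocity: 171 ≡ 3 and 781 ≡ 1 (mod 4), so (171/781) = +(781/171).
Reduce top mod 171: now compute (97/171).
Reciprocity: 97 ≡ 1 and 171 ≡ 3 (mod 4), so (97/171) = +(171/97).
Reduce top mod 97: now compute (74/97).
Pull out 2: since 97 ≡ 1 (mod 8), (2/97) = +1.
Reciprocity: 37 ≡ 1 and 97 ≡ 1 (mod 4), so (37/97) = +(97/37).
Reduce top mod 37: now compute (23/37).
Reciprocity: 23 ≡ 3 and 37 ≡ 1 (mod 4), so (23/37) = +(37/23).
Reduce top mod 23: now compute (14/23).
Pull out 2: since 23 ≡ 7 (mod 8), (2/23) = +1.
Reciprocity: 7 ≡ 3 and 23 ≡ 3 (mod 4), so (7/23) = −(23/7).
Reduce top mod 7: now compute (2/7).
Pull out 2: since 7 ≡ 7 (mod 8), (2/7) = +1.
Reached (1/7) = 1. Collecting the sign flips along the way, the symbol is +1.

1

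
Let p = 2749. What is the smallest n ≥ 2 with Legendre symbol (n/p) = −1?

2

(2/2749) = −1, so 2 is the smallest positive non-residue mod 2749.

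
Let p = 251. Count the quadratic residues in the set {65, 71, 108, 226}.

2

(65/251) = +1 → QR.
(71/251) = -1 → non-residue.
(108/251) = +1 → QR.
(226/251) = -1 → non-residue.
Total quadratic residues among the 4: 2.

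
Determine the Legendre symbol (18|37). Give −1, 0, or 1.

Pull out 2: since 37 ≡ 5 (mod 8), (2/37) = -1.
Reciprocity: 9 ≡ 1 and 37 ≡ 1 (mod 4), so (9/37) = +(37/9).
Reduce top mod 9: now compute (1/9).
Reached (1/9) = 1. Collecting the sign flips along the way, the symbol is -1.

-1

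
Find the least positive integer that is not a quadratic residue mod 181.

2

(2/181) = −1, so 2 is the smallest positive non-residue mod 181.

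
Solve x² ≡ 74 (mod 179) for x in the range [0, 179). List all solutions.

49, 130

Since 179 ≡ 3 (mod 4), a square root of 74 is 74^((179+1)/4) = 74^45 mod 179.
Repeated squaring: 74^2≡106, 74^4≡138, 74^8≡70, 74^16≡67, 74^32≡14 (mod 179).
74^45 = 74^(32+8+4+1) ≡ 49 (mod 179).
Check: 49² = 2401 ≡ 74 (mod 179). The two roots are 49 and 130.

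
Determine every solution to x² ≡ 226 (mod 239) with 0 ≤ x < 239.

86, 153

Since 239 ≡ 3 (mod 4), a square root of 226 is 226^((239+1)/4) = 226^60 mod 239.
Repeated squaring: 226^2≡169, 226^4≡120, 226^8≡60, 226^16≡15, 226^32≡225 (mod 239).
226^60 = 226^(32+16+8+4) ≡ 153 (mod 239).
Check: 153² = 23409 ≡ 226 (mod 239). The two roots are 86 and 153.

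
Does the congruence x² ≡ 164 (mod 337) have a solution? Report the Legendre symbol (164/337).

Euler's criterion: (164/337) ≡ 164^168 (mod 337).
164^2 ≡ 273 (mod 337)
164^4 ≡ 52 (mod 337)
164^8 ≡ 8 (mod 337)
164^16 ≡ 64 (mod 337)
164^32 ≡ 52 (mod 337)
164^64 ≡ 8 (mod 337)
164^128 ≡ 64 (mod 337)
164^168 = 164^(128+32+8) ≡ 1 (mod 337).
Result is 1, so (164/337) = 1.

1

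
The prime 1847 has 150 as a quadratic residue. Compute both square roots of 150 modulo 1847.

Since 1847 ≡ 3 (mod 4), a square root of 150 is 150^((1847+1)/4) = 150^462 mod 1847.
Repeated squaring: 150^2≡336, 150^4≡229, 150^8≡725, 150^16≡1077, 150^32≡13, 150^64≡169, 150^128≡856, 150^256≡1324 (mod 1847).
150^462 = 150^(256+128+64+8+4+2) ≡ 1785 (mod 1847).
Check: 1785² = 3186225 ≡ 150 (mod 1847). The two roots are 62 and 1785.

62, 1785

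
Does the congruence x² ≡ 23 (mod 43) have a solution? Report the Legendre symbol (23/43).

1

Reciprocity: 23 ≡ 3 and 43 ≡ 3 (mod 4), so (23/43) = −(43/23).
Reduce top mod 23: now compute (20/23).
Pull out 2^2: since 23 ≡ 7 (mod 8), (2/23) = +1, so (2/23)^2 = +1.
Reciprocity: 5 ≡ 1 and 23 ≡ 3 (mod 4), so (5/23) = +(23/5).
Reduce top mod 5: now compute (3/5).
Reciprocity: 3 ≡ 3 and 5 ≡ 1 (mod 4), so (3/5) = +(5/3).
Reduce top mod 3: now compute (2/3).
Pull out 2: since 3 ≡ 3 (mod 8), (2/3) = -1.
Reached (1/3) = 1. Collecting the sign flips along the way, the symbol is +1.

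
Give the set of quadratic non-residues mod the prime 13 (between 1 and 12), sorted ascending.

2, 5, 6, 7, 8, 11

Square k = 1,…,6 (k and 13−k give the same square):
1²=1, 2²=4, 3²=9, 4²≡3, 5²≡12, 6²≡10 (mod 13).
The residues are {1, 3, 4, 9, 10, 12}; the non-residues are the remaining 6 nonzero classes.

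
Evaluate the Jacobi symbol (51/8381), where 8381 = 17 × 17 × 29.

0

Reciprocity: 51 ≡ 3 and 8381 ≡ 1 (mod 4), so (51/8381) = +(8381/51).
Reduce top mod 51: now compute (17/51).
Reciprocity: 17 ≡ 1 and 51 ≡ 3 (mod 4), so (17/51) = +(51/17).
Reduce top mod 17: now compute (0/17).
Top reduces to 0: gcd > 1, so the symbol is 0.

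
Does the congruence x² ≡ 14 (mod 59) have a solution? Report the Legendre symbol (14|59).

-1

Pull out 2: since 59 ≡ 3 (mod 8), (2/59) = -1.
Reciprocity: 7 ≡ 3 and 59 ≡ 3 (mod 4), so (7/59) = −(59/7).
Reduce top mod 7: now compute (3/7).
Reciprocity: 3 ≡ 3 and 7 ≡ 3 (mod 4), so (3/7) = −(7/3).
Reduce top mod 3: now compute (1/3).
Reached (1/3) = 1. Collecting the sign flips along the way, the symbol is -1.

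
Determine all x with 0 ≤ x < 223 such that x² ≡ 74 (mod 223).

Since 223 ≡ 3 (mod 4), a square root of 74 is 74^((223+1)/4) = 74^56 mod 223.
Repeated squaring: 74^2≡124, 74^4≡212, 74^8≡121, 74^16≡146, 74^32≡131 (mod 223).
74^56 = 74^(32+16+8) ≡ 175 (mod 223).
Check: 175² = 30625 ≡ 74 (mod 223). The two roots are 48 and 175.

48, 175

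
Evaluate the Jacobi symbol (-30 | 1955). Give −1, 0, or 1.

First reduce: -30 ≡ 1925 (mod 1955).
Reciprocity: 1925 ≡ 1 and 1955 ≡ 3 (mod 4), so (1925/1955) = +(1955/1925).
Reduce top mod 1925: now compute (30/1925).
Pull out 2: since 1925 ≡ 5 (mod 8), (2/1925) = -1.
Reciprocity: 15 ≡ 3 and 1925 ≡ 1 (mod 4), so (15/1925) = +(1925/15).
Reduce top mod 15: now compute (5/15).
Reciprocity: 5 ≡ 1 and 15 ≡ 3 (mod 4), so (5/15) = +(15/5).
Reduce top mod 5: now compute (0/5).
Top reduces to 0: gcd > 1, so the symbol is 0.

0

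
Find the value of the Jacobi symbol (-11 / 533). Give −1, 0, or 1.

First reduce: -11 ≡ 522 (mod 533).
Pull out 2: since 533 ≡ 5 (mod 8), (2/533) = -1.
Reciprocity: 261 ≡ 1 and 533 ≡ 1 (mod 4), so (261/533) = +(533/261).
Reduce top mod 261: now compute (11/261).
Reciprocity: 11 ≡ 3 and 261 ≡ 1 (mod 4), so (11/261) = +(261/11).
Reduce top mod 11: now compute (8/11).
Pull out 2^3: since 11 ≡ 3 (mod 8), (2/11) = -1, so (2/11)^3 = -1.
Reached (1/11) = 1. Collecting the sign flips along the way, the symbol is +1.

1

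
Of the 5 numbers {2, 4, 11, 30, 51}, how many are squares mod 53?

2

(2/53) = -1 → non-residue.
(4/53) = +1 → QR.
(11/53) = +1 → QR.
(30/53) = -1 → non-residue.
(51/53) = -1 → non-residue.
Total quadratic residues among the 5: 2.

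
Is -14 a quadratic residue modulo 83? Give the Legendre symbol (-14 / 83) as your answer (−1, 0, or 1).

1

Euler's criterion: (-14/83) ≡ 69^41 (mod 83).
69^2 ≡ 30 (mod 83)
69^4 ≡ 70 (mod 83)
69^8 ≡ 3 (mod 83)
69^16 ≡ 9 (mod 83)
69^32 ≡ 81 (mod 83)
69^41 = 69^(32+8+1) ≡ 1 (mod 83).
Result is 1, so (-14/83) = 1.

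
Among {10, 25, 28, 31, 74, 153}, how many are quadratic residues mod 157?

4

(10/157) = +1 → QR.
(25/157) = +1 → QR.
(28/157) = -1 → non-residue.
(31/157) = +1 → QR.
(74/157) = -1 → non-residue.
(153/157) = +1 → QR.
Total quadratic residues among the 6: 4.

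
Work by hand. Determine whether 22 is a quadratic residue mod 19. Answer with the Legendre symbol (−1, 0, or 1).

First reduce: 22 ≡ 3 (mod 19).
Reciprocity: 3 ≡ 3 and 19 ≡ 3 (mod 4), so (3/19) = −(19/3).
Reduce top mod 3: now compute (1/3).
Reached (1/3) = 1. Collecting the sign flips along the way, the symbol is -1.

-1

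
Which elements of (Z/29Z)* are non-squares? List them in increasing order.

2, 3, 8, 10, 11, 12, 14, 15, 17, 18, 19, 21, 26, 27

Square k = 1,…,14 (k and 29−k give the same square):
1²=1, 2²=4, 3²=9, 4²=16, 5²=25, 6²≡7, 7²≡20, 8²≡6, 9²≡23, 10²≡13, 11²≡5, 12²≡28, 13²≡24, 14²≡22 (mod 29).
The residues are {1, 4, 5, 6, 7, 9, 13, 16, 20, 22, 23, 24, 25, 28}; the non-residues are the remaining 14 nonzero classes.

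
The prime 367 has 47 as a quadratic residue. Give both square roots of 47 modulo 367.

151, 216

Since 367 ≡ 3 (mod 4), a square root of 47 is 47^((367+1)/4) = 47^92 mod 367.
Repeated squaring: 47^2≡7, 47^4≡49, 47^8≡199, 47^16≡332, 47^32≡124, 47^64≡329 (mod 367).
47^92 = 47^(64+16+8+4) ≡ 151 (mod 367).
Check: 151² = 22801 ≡ 47 (mod 367). The two roots are 151 and 216.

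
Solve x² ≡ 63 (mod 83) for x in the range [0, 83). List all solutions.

Since 83 ≡ 3 (mod 4), a square root of 63 is 63^((83+1)/4) = 63^21 mod 83.
Repeated squaring: 63^2≡68, 63^4≡59, 63^8≡78, 63^16≡25 (mod 83).
63^21 = 63^(16+4+1) ≡ 48 (mod 83).
Check: 48² = 2304 ≡ 63 (mod 83). The two roots are 35 and 48.

35, 48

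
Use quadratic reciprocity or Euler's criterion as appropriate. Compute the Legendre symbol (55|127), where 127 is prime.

Euler's criterion: (55/127) ≡ 55^63 (mod 127).
55^2 ≡ 104 (mod 127)
55^4 ≡ 21 (mod 127)
55^8 ≡ 60 (mod 127)
55^16 ≡ 44 (mod 127)
55^32 ≡ 31 (mod 127)
55^63 = 55^(32+16+8+4+2+1) ≡ 126 (mod 127).
Result is 126 ≡ −1, so (55/127) = −1.

-1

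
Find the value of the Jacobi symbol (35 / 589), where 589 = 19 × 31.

1

Reciprocity: 35 ≡ 3 and 589 ≡ 1 (mod 4), so (35/589) = +(589/35).
Reduce top mod 35: now compute (29/35).
Reciprocity: 29 ≡ 1 and 35 ≡ 3 (mod 4), so (29/35) = +(35/29).
Reduce top mod 29: now compute (6/29).
Pull out 2: since 29 ≡ 5 (mod 8), (2/29) = -1.
Reciprocity: 3 ≡ 3 and 29 ≡ 1 (mod 4), so (3/29) = +(29/3).
Reduce top mod 3: now compute (2/3).
Pull out 2: since 3 ≡ 3 (mod 8), (2/3) = -1.
Reached (1/3) = 1. Collecting the sign flips along the way, the symbol is +1.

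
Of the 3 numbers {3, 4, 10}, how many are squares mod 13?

3

(3/13) = +1 → QR.
(4/13) = +1 → QR.
(10/13) = +1 → QR.
Total quadratic residues among the 3: 3.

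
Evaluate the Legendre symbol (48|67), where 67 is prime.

Pull out 2^4: since 67 ≡ 3 (mod 8), (2/67) = -1, so (2/67)^4 = +1.
Reciprocity: 3 ≡ 3 and 67 ≡ 3 (mod 4), so (3/67) = −(67/3).
Reduce top mod 3: now compute (1/3).
Reached (1/3) = 1. Collecting the sign flips along the way, the symbol is -1.

-1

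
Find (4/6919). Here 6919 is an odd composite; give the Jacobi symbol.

Pull out 2^2: since 6919 ≡ 7 (mod 8), (2/6919) = +1, so (2/6919)^2 = +1.
Reached (1/6919) = 1. Collecting the sign flips along the way, the symbol is +1.

1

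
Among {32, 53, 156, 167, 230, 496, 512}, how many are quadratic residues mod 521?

(32/521) = +1 → QR.
(53/521) = +1 → QR.
(156/521) = -1 → non-residue.
(167/521) = -1 → non-residue.
(230/521) = -1 → non-residue.
(496/521) = +1 → QR.
(512/521) = +1 → QR.
Total quadratic residues among the 7: 4.

4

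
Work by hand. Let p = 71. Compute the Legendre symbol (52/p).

-1

Euler's criterion: (52/71) ≡ 52^35 (mod 71).
52^2 ≡ 6 (mod 71)
52^4 ≡ 36 (mod 71)
52^8 ≡ 18 (mod 71)
52^16 ≡ 40 (mod 71)
52^32 ≡ 38 (mod 71)
52^35 = 52^(32+2+1) ≡ 70 (mod 71).
Result is 70 ≡ −1, so (52/71) = −1.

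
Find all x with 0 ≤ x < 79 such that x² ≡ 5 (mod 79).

Since 79 ≡ 3 (mod 4), a square root of 5 is 5^((79+1)/4) = 5^20 mod 79.
Repeated squaring: 5^2≡25, 5^4≡72, 5^8≡49, 5^16≡31 (mod 79).
5^20 = 5^(16+4) ≡ 20 (mod 79).
Check: 20² = 400 ≡ 5 (mod 79). The two roots are 20 and 59.

20, 59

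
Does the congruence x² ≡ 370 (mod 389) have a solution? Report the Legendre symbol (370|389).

1

Pull out 2: since 389 ≡ 5 (mod 8), (2/389) = -1.
Reciprocity: 185 ≡ 1 and 389 ≡ 1 (mod 4), so (185/389) = +(389/185).
Reduce top mod 185: now compute (19/185).
Reciprocity: 19 ≡ 3 and 185 ≡ 1 (mod 4), so (19/185) = +(185/19).
Reduce top mod 19: now compute (14/19).
Pull out 2: since 19 ≡ 3 (mod 8), (2/19) = -1.
Reciprocity: 7 ≡ 3 and 19 ≡ 3 (mod 4), so (7/19) = −(19/7).
Reduce top mod 7: now compute (5/7).
Reciprocity: 5 ≡ 1 and 7 ≡ 3 (mod 4), so (5/7) = +(7/5).
Reduce top mod 5: now compute (2/5).
Pull out 2: since 5 ≡ 5 (mod 8), (2/5) = -1.
Reached (1/5) = 1. Collecting the sign flips along the way, the symbol is +1.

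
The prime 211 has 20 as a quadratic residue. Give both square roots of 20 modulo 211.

81, 130

Since 211 ≡ 3 (mod 4), a square root of 20 is 20^((211+1)/4) = 20^53 mod 211.
Repeated squaring: 20^2≡189, 20^4≡62, 20^8≡46, 20^16≡6, 20^32≡36 (mod 211).
20^53 = 20^(32+16+4+1) ≡ 81 (mod 211).
Check: 81² = 6561 ≡ 20 (mod 211). The two roots are 81 and 130.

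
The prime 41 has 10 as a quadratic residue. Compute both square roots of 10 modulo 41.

16, 25

41 ≡ 1 (mod 4), so we find a root by search.
Trying successive values, 16² = 256 ≡ 10 (mod 41). The other root is 41 − 16 = 25.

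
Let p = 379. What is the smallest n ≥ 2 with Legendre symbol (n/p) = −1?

(2/379) = −1, so 2 is the smallest positive non-residue mod 379.

2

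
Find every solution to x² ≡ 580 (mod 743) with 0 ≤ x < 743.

53, 690

Since 743 ≡ 3 (mod 4), a square root of 580 is 580^((743+1)/4) = 580^186 mod 743.
Repeated squaring: 580^2≡564, 580^4≡92, 580^8≡291, 580^16≡722, 580^32≡441, 580^64≡558, 580^128≡47 (mod 743).
580^186 = 580^(128+32+16+8+2) ≡ 53 (mod 743).
Check: 53² = 2809 ≡ 580 (mod 743). The two roots are 53 and 690.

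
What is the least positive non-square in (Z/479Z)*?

(2/479) = +1, so 2 is a residue.
(3/479) = +1, so 3 is a residue.
(4/479) = +1, so 4 is a residue.
(5/479) = +1, so 5 is a residue.
(6/479) = +1, so 6 is a residue.
(7/479) = +1, so 7 is a residue.
(8/479) = +1, so 8 is a residue.
(9/479) = +1, so 9 is a residue.
(10/479) = +1, so 10 is a residue.
(11/479) = +1, so 11 is a residue.
(12/479) = +1, so 12 is a residue.
(13/479) = −1, so 13 is the smallest positive non-residue mod 479.

13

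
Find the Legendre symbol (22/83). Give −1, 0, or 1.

Pull out 2: since 83 ≡ 3 (mod 8), (2/83) = -1.
Reciprocity: 11 ≡ 3 and 83 ≡ 3 (mod 4), so (11/83) = −(83/11).
Reduce top mod 11: now compute (6/11).
Pull out 2: since 11 ≡ 3 (mod 8), (2/11) = -1.
Reciprocity: 3 ≡ 3 and 11 ≡ 3 (mod 4), so (3/11) = −(11/3).
Reduce top mod 3: now compute (2/3).
Pull out 2: since 3 ≡ 3 (mod 8), (2/3) = -1.
Reached (1/3) = 1. Collecting the sign flips along the way, the symbol is -1.

-1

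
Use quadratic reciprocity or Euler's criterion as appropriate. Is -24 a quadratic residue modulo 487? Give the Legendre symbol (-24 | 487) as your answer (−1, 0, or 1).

First reduce: -24 ≡ 463 (mod 487).
Reciprocity: 463 ≡ 3 and 487 ≡ 3 (mod 4), so (463/487) = −(487/463).
Reduce top mod 463: now compute (24/463).
Pull out 2^3: since 463 ≡ 7 (mod 8), (2/463) = +1, so (2/463)^3 = +1.
Reciprocity: 3 ≡ 3 and 463 ≡ 3 (mod 4), so (3/463) = −(463/3).
Reduce top mod 3: now compute (1/3).
Reached (1/3) = 1. Collecting the sign flips along the way, the symbol is +1.

1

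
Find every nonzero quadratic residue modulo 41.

Square k = 1,…,20 (k and 41−k give the same square):
1²=1, 2²=4, 3²=9, 4²=16, 5²=25, 6²=36, 7²≡8, 8²≡23, 9²≡40, 10²≡18, 11²≡39, 12²≡21, 13²≡5, 14²≡32, 15²≡20, 16²≡10, 17²≡2, 18²≡37, 19²≡33, 20²≡31 (mod 41).
So the quadratic residues mod 41 are {1, 2, 4, 5, 8, 9, 10, 16, 18, 20, 21, 23, 25, 31, 32, 33, 36, 37, 39, 40}.

1,2,4,5,8,9,10,16,18,20,21,23,25,31,32,33,36,37,39,40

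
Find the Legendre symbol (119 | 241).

Reciprocity: 119 ≡ 3 and 241 ≡ 1 (mod 4), so (119/241) = +(241/119).
Reduce top mod 119: now compute (3/119).
Reciprocity: 3 ≡ 3 and 119 ≡ 3 (mod 4), so (3/119) = −(119/3).
Reduce top mod 3: now compute (2/3).
Pull out 2: since 3 ≡ 3 (mod 8), (2/3) = -1.
Reached (1/3) = 1. Collecting the sign flips along the way, the symbol is +1.

1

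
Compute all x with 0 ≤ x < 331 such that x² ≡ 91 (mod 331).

Since 331 ≡ 3 (mod 4), a square root of 91 is 91^((331+1)/4) = 91^83 mod 331.
Repeated squaring: 91^2≡6, 91^4≡36, 91^8≡303, 91^16≡122, 91^32≡320, 91^64≡121 (mod 331).
91^83 = 91^(64+16+2+1) ≡ 202 (mod 331).
Check: 202² = 40804 ≡ 91 (mod 331). The two roots are 129 and 202.

129, 202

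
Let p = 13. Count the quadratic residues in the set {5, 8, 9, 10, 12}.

3

(5/13) = -1 → non-residue.
(8/13) = -1 → non-residue.
(9/13) = +1 → QR.
(10/13) = +1 → QR.
(12/13) = +1 → QR.
Total quadratic residues among the 5: 3.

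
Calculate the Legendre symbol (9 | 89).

Reciprocity: 9 ≡ 1 and 89 ≡ 1 (mod 4), so (9/89) = +(89/9).
Reduce top mod 9: now compute (8/9).
Pull out 2^3: since 9 ≡ 1 (mod 8), (2/9) = +1, so (2/9)^3 = +1.
Reached (1/9) = 1. Collecting the sign flips along the way, the symbol is +1.

1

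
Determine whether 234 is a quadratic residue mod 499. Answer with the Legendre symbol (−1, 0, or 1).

1

Pull out 2: since 499 ≡ 3 (mod 8), (2/499) = -1.
Reciprocity: 117 ≡ 1 and 499 ≡ 3 (mod 4), so (117/499) = +(499/117).
Reduce top mod 117: now compute (31/117).
Reciprocity: 31 ≡ 3 and 117 ≡ 1 (mod 4), so (31/117) = +(117/31).
Reduce top mod 31: now compute (24/31).
Pull out 2^3: since 31 ≡ 7 (mod 8), (2/31) = +1, so (2/31)^3 = +1.
Reciprocity: 3 ≡ 3 and 31 ≡ 3 (mod 4), so (3/31) = −(31/3).
Reduce top mod 3: now compute (1/3).
Reached (1/3) = 1. Collecting the sign flips along the way, the symbol is +1.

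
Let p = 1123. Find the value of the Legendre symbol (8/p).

-1

Euler's criterion: (8/1123) ≡ 8^561 (mod 1123).
8^2 ≡ 64 (mod 1123)
8^4 ≡ 727 (mod 1123)
8^8 ≡ 719 (mod 1123)
8^16 ≡ 381 (mod 1123)
8^32 ≡ 294 (mod 1123)
8^64 ≡ 1088 (mod 1123)
8^128 ≡ 102 (mod 1123)
8^256 ≡ 297 (mod 1123)
8^512 ≡ 615 (mod 1123)
8^561 = 8^(512+32+16+1) ≡ 1122 (mod 1123).
Result is 1122 ≡ −1, so (8/1123) = −1.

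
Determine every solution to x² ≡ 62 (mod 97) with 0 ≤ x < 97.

16, 81

97 ≡ 1 (mod 4), so we find a root by search.
Trying successive values, 16² = 256 ≡ 62 (mod 97). The other root is 97 − 16 = 81.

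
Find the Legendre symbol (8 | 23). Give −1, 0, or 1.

Pull out 2^3: since 23 ≡ 7 (mod 8), (2/23) = +1, so (2/23)^3 = +1.
Reached (1/23) = 1. Collecting the sign flips along the way, the symbol is +1.

1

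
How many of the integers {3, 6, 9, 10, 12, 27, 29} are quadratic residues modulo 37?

5

(3/37) = +1 → QR.
(6/37) = -1 → non-residue.
(9/37) = +1 → QR.
(10/37) = +1 → QR.
(12/37) = +1 → QR.
(27/37) = +1 → QR.
(29/37) = -1 → non-residue.
Total quadratic residues among the 7: 5.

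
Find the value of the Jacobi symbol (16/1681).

1

Pull out 2^4: since 1681 ≡ 1 (mod 8), (2/1681) = +1, so (2/1681)^4 = +1.
Reached (1/1681) = 1. Collecting the sign flips along the way, the symbol is +1.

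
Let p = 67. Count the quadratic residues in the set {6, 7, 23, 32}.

2

(6/67) = +1 → QR.
(7/67) = -1 → non-residue.
(23/67) = +1 → QR.
(32/67) = -1 → non-residue.
Total quadratic residues among the 4: 2.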